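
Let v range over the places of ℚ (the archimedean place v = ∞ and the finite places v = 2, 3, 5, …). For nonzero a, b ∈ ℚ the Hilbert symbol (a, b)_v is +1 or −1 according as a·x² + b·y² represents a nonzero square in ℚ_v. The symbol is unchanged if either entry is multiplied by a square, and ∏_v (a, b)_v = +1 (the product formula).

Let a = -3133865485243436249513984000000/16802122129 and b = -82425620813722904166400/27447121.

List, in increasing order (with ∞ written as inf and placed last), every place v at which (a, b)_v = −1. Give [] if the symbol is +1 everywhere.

(a, b) ≡ (-25346, -114586) mod (ℚ^×)²; places V = {2, 5, 7, 13, 19, 23, 29, 31, 47, 53, 59, ∞}.
(a,b)_53: α=4, u≡35; β=3, v≡25 (mod 53); (35|53)=-1, (25|53)=+1; sign (−1)^0·-1^3·+1^4 = -1.
(a,b)_13: α=-6, u≡12; β=-4, v≡3 (mod 13); (12|13)=+1, (3|13)=+1; sign (−1)^0·+1^-4·+1^-6 = +1.
(a,b)_∞: sgn(-25346)=−, sgn(-114586)=−, so -1.
(a,b)_47: α=4, u≡27; β=3, v≡6 (mod 47); (27|47)=+1, (6|47)=+1; sign (−1)^0·+1^3·+1^4 = +1.
(a,b)_5: α=6, u≡1; β=2, v≡4 (mod 5); (1|5)=+1, (4|5)=+1; sign (−1)^0·+1^2·+1^6 = +1.
(a,b)_29: α=1, u≡5; β=0, v≡9 (mod 29); (5|29)=+1, (9|29)=+1; sign (−1)^0·+1^0·+1^1 = +1.
(a,b)_23: α=1, u≡9; β=1, v≡12 (mod 23); (9|23)=+1, (12|23)=+1; sign (−1)^1·+1^1·+1^1 = -1.
(a,b)_2: α=23, β=19; u≡7, v≡3 (mod 8); ε(u)ε(v)=1·1, αω(v)=23·1, βω(u)=19·0; sum ≡ 0  ⇒  +1.
(a,b)_59: α=-2, u≡30; β=0, v≡36 (mod 59); (30|59)=-1, (36|59)=+1; sign (−1)^0·-1^0·+1^-2 = +1.
(a,b)_7: α=2, u≡1; β=2, v≡4 (mod 7); (1|7)=+1, (4|7)=+1; sign (−1)^0·+1^2·+1^2 = +1.
(a,b)_19: α=1, u≡13; β=2, v≡18 (mod 19); (13|19)=-1, (18|19)=-1; sign (−1)^0·-1^2·-1^1 = -1.
(a,b)_31: α=0, u≡23; β=-2, v≡23 (mod 31); (23|31)=-1, (23|31)=-1; sign (−1)^0·-1^-2·-1^0 = +1.
Ram(-25346, -114586) = {19, 23, 53, ∞}; no ℚ_19-point on the conic.

[19, 23, 53, inf]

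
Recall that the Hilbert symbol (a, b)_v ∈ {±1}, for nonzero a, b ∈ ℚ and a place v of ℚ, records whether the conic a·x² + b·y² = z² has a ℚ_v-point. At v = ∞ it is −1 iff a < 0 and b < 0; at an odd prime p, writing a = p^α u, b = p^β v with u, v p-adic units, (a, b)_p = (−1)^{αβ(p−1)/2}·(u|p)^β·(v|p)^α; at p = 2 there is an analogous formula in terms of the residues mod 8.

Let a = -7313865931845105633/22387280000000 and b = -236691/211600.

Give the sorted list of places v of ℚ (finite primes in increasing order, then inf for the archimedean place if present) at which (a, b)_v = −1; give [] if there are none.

(a, b) ≡ (-165, -91) mod (ℚ^×)²; places V = {2, 3, 5, 7, 11, 13, 17, 23, ∞}.
(a,b)_7: α=2, u≡3; β=1, v≡1 (mod 7); (3|7)=-1, (1|7)=+1; sign (−1)^0·-1^1·+1^2 = -1.
(a,b)_23: α=-4, u≡11; β=-2, v≡13 (mod 23); (11|23)=-1, (13|23)=+1; sign (−1)^0·-1^-2·+1^-4 = +1.
(a,b)_13: α=4, u≡12; β=1, v≡7 (mod 13); (12|13)=+1, (7|13)=-1; sign (−1)^0·+1^1·-1^4 = +1.
(a,b)_11: α=1, u≡2; β=0, v≡10 (mod 11); (2|11)=-1, (10|11)=-1; sign (−1)^0·-1^0·-1^1 = -1.
(a,b)_2: α=-10, β=-4; u≡3, v≡5 (mod 8); ε(u)ε(v)=1·0, αω(v)=-10·1, βω(u)=-4·1; sum ≡ 0  ⇒  +1.
(a,b)_∞: sgn(-165)=−, sgn(-91)=−, so -1.
(a,b)_5: α=-7, u≡3; β=-2, v≡1 (mod 5); (3|5)=-1, (1|5)=+1; sign (−1)^0·-1^-2·+1^-7 = +1.
(a,b)_17: α=6, u≡10; β=2, v≡14 (mod 17); (10|17)=-1, (14|17)=-1; sign (−1)^0·-1^2·-1^6 = +1.
(a,b)_3: α=9, u≡2; β=2, v≡2 (mod 3); (2|3)=-1, (2|3)=-1; sign (−1)^0·-1^2·-1^9 = -1.
Ram(-165, -91) = {3, 7, 11, ∞}; no ℚ_3-point on the conic.

[3, 7, 11, inf]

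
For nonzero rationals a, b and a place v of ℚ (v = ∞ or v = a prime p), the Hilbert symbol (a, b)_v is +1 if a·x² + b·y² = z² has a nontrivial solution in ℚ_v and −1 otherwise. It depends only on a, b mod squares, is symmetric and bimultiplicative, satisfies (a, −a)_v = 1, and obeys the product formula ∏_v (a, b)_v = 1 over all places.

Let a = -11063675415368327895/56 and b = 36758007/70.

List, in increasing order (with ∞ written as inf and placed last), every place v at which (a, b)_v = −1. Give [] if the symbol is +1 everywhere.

Mod squares: a ≡ -3570, b ≡ 10010. Check v ∈ {∞, 2, 3, 5, 7, 11, 13, 17}.
v=∞: -3570 < 0 and 10010 > 0  ⇒  (a,b)_∞ = +1.
v=2: v_2(a)=-3, v_2(b)=-1; units ≡ 7, 5 (mod 8); ε·ε+αω+βω = 1·0+-3·1+-1·0 ≡ 1  ⇒  (a,b)_2 = -1.
v=3: a=3^3·(≡1), b=3^2·(≡2) mod 3; (1|3)=+1, (2|3)=-1; (−1)^{3·2·1}·(+1)^2·(-1)^3 = -1.
v=7: a=7^-1·(≡4), b=7^-1·(≡2) mod 7; (4|7)=+1, (2|7)=+1; (−1)^{-1·-1·3}·(+1)^-1·(+1)^-1 = -1.
v=13: a=13^10·(≡5), b=13^5·(≡12) mod 13; (5|13)=-1, (12|13)=+1; (−1)^{10·5·6}·(-1)^5·(+1)^10 = -1.
v=11: a=11^2·(≡1), b=11^1·(≡6) mod 11; (1|11)=+1, (6|11)=-1; (−1)^{2·1·5}·(+1)^1·(-1)^2 = +1.
v=5: a=5^1·(≡1), b=5^-1·(≡3) mod 5; (1|5)=+1, (3|5)=-1; (−1)^{1·-1·2}·(+1)^-1·(-1)^1 = -1.
v=17: a=17^3·(≡3), b=17^0·(≡6) mod 17; (3|17)=-1, (6|17)=-1; (−1)^{3·0·8}·(-1)^0·(-1)^3 = -1.
Ram(-3570, 10010) = {2, 3, 5, 7, 13, 17}; no ℚ_2-point on the conic.

[2, 3, 5, 7, 13, 17]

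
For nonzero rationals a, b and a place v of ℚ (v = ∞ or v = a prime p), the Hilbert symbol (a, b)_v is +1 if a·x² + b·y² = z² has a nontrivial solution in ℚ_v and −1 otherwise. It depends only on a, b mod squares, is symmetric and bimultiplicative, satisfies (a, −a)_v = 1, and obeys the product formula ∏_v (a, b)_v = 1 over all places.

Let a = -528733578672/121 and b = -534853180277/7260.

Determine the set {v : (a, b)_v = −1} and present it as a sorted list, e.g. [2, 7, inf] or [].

(a, b) ≡ (-19227, -42010995) mod (ℚ^×)²; places V = {2, 3, 5, 11, 13, 17, 19, 23, 29, ∞}.
(a,b)_3: α=3, u≡2; β=-1, v≡2 (mod 3); (2|3)=-1, (2|3)=-1; sign (−1)^1·-1^-1·-1^3 = -1.
(a,b)_23: α=2, u≡16; β=3, v≡18 (mod 23); (16|23)=+1, (18|23)=+1; sign (−1)^0·+1^3·+1^2 = +1.
(a,b)_19: α=2, u≡17; β=3, v≡17 (mod 19); (17|19)=+1, (17|19)=+1; sign (−1)^0·+1^3·+1^2 = +1.
(a,b)_29: α=1, u≡20; β=1, v≡3 (mod 29); (20|29)=+1, (3|29)=-1; sign (−1)^0·+1^1·-1^1 = -1.
(a,b)_2: α=4, β=-2; u≡5, v≡5 (mod 8); ε(u)ε(v)=0·0, αω(v)=4·1, βω(u)=-2·1; sum ≡ 0  ⇒  +1.
(a,b)_17: α=1, u≡1; β=1, v≡1 (mod 17); (1|17)=+1, (1|17)=+1; sign (−1)^0·+1^1·+1^1 = +1.
(a,b)_13: α=1, u≡9; β=1, v≡3 (mod 13); (9|13)=+1, (3|13)=+1; sign (−1)^0·+1^1·+1^1 = +1.
(a,b)_∞: sgn(-19227)=−, sgn(-42010995)=−, so -1.
(a,b)_5: α=0, u≡3; β=-1, v≡4 (mod 5); (3|5)=-1, (4|5)=+1; sign (−1)^0·-1^-1·+1^0 = -1.
(a,b)_11: α=-2, u≡9; β=-2, v≡7 (mod 11); (9|11)=+1, (7|11)=-1; sign (−1)^0·+1^-2·-1^-2 = +1.
Ram(-19227, -42010995) = {3, 5, 29, ∞}; no ℚ_3-point on the conic.

[3, 5, 29, inf]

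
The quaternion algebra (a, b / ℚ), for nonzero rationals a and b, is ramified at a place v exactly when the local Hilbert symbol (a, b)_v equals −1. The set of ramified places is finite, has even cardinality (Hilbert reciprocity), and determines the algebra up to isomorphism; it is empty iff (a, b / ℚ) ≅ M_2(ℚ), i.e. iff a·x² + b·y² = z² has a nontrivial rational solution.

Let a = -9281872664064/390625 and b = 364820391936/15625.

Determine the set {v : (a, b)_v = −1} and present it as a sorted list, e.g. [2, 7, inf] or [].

Mod squares: a ≡ -6006, b ≡ 154. Check v ∈ {∞, 2, 3, 5, 7, 11, 13}.
v=11: a=11^1·(≡4), b=11^1·(≡1) mod 11; (4|11)=+1, (1|11)=+1; (−1)^{1·1·5}·(+1)^1·(+1)^1 = -1.
v=3: a=3^7·(≡2), b=3^4·(≡1) mod 3; (2|3)=-1, (1|3)=+1; (−1)^{7·4·1}·(-1)^4·(+1)^7 = +1.
v=2: v_2(a)=9, v_2(b)=11; units ≡ 5, 5 (mod 8); ε·ε+αω+βω = 0·0+9·1+11·1 ≡ 0  ⇒  (a,b)_2 = +1.
v=13: a=13^3·(≡7), b=13^4·(≡8) mod 13; (7|13)=-1, (8|13)=-1; (−1)^{3·4·6}·(-1)^4·(-1)^3 = -1.
v=7: a=7^3·(≡3), b=7^1·(≡1) mod 7; (3|7)=-1, (1|7)=+1; (−1)^{3·1·3}·(-1)^1·(+1)^3 = +1.
v=5: a=5^-8·(≡1), b=5^-6·(≡1) mod 5; (1|5)=+1, (1|5)=+1; (−1)^{-8·-6·2}·(+1)^-6·(+1)^-8 = +1.
v=∞: -6006 < 0 and 154 > 0  ⇒  (a,b)_∞ = +1.
Ram(-6006, 154) = {11, 13}; no ℚ_11-point on the conic.

[11, 13]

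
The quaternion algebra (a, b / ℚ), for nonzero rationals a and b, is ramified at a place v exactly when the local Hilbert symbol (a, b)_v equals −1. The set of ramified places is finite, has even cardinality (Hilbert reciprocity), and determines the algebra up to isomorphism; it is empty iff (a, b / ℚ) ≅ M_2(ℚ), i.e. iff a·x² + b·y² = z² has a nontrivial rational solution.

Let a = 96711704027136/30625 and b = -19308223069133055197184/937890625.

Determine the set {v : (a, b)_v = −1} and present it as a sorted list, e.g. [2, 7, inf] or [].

[2, 11]

Mod squares: a ≡ 506, b ≡ -11. Check v ∈ {∞, 2, 3, 5, 7, 11, 23}.
v=3: a=3^6·(≡2), b=3^10·(≡1) mod 3; (2|3)=-1, (1|3)=+1; (−1)^{6·10·1}·(-1)^10·(+1)^6 = +1.
v=∞: 506 > 0 and -11 < 0  ⇒  (a,b)_∞ = +1.
v=7: a=7^-2·(≡1), b=7^-4·(≡3) mod 7; (1|7)=+1, (3|7)=-1; (−1)^{-2·-4·3}·(+1)^-4·(-1)^-2 = +1.
v=11: a=11^3·(≡2), b=11^9·(≡8) mod 11; (2|11)=-1, (8|11)=-1; (−1)^{3·9·5}·(-1)^9·(-1)^3 = -1.
v=5: a=5^-4·(≡4), b=5^-8·(≡1) mod 5; (4|5)=+1, (1|5)=+1; (−1)^{-4·-8·2}·(+1)^-8·(+1)^-4 = +1.
v=23: a=23^3·(≡7), b=23^2·(≡8) mod 23; (7|23)=-1, (8|23)=+1; (−1)^{3·2·11}·(-1)^2·(+1)^3 = +1.
v=2: v_2(a)=13, v_2(b)=18; units ≡ 5, 5 (mod 8); ε·ε+αω+βω = 0·0+13·1+18·1 ≡ 1  ⇒  (a,b)_2 = -1.
Ram(506, -11) = {2, 11}; no ℚ_2-point on the conic.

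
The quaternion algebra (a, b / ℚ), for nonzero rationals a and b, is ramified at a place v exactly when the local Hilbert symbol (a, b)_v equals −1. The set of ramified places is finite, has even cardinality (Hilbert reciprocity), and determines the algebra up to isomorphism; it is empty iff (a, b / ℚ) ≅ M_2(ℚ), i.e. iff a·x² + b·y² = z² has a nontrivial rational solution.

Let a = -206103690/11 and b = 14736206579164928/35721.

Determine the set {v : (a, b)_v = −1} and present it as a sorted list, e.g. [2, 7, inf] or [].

[5, 37]

Mod squares: a ≡ -52910, b ≡ 23. Check v ∈ {∞, 2, 3, 5, 7, 11, 13, 23, 37}.
v=37: a=37^1·(≡15), b=37^2·(≡31) mod 37; (15|37)=-1, (31|37)=-1; (−1)^{1·2·18}·(-1)^2·(-1)^1 = -1.
v=5: a=5^1·(≡2), b=5^0·(≡3) mod 5; (2|5)=-1, (3|5)=-1; (−1)^{1·0·2}·(-1)^0·(-1)^1 = -1.
v=13: a=13^1·(≡3), b=13^4·(≡9) mod 13; (3|13)=+1, (9|13)=+1; (−1)^{1·4·6}·(+1)^4·(+1)^1 = +1.
v=2: v_2(a)=1, v_2(b)=8; units ≡ 1, 7 (mod 8); ε·ε+αω+βω = 0·1+1·0+8·0 ≡ 0  ⇒  (a,b)_2 = +1.
v=23: a=23^2·(≡3), b=23^3·(≡12) mod 23; (3|23)=+1, (12|23)=+1; (−1)^{2·3·11}·(+1)^3·(+1)^2 = +1.
v=∞: -52910 < 0 and 23 > 0  ⇒  (a,b)_∞ = +1.
v=7: a=7^0·(≡3), b=7^-2·(≡4) mod 7; (3|7)=-1, (4|7)=+1; (−1)^{0·-2·3}·(-1)^-2·(+1)^0 = +1.
v=3: a=3^4·(≡1), b=3^-6·(≡2) mod 3; (1|3)=+1, (2|3)=-1; (−1)^{4·-6·1}·(+1)^-6·(-1)^4 = +1.
v=11: a=11^-1·(≡10), b=11^2·(≡5) mod 11; (10|11)=-1, (5|11)=+1; (−1)^{-1·2·5}·(-1)^2·(+1)^-1 = +1.
|Ram(-52910, 23)| = 2, even; anisotropic at {5, 37}.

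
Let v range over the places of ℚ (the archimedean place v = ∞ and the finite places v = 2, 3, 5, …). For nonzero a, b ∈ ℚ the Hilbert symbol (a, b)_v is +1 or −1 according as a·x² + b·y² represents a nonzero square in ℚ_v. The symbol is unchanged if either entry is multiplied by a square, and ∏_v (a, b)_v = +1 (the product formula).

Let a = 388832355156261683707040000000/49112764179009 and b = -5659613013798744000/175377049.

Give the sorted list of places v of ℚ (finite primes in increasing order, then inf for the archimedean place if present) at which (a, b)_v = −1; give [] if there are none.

(a, b) ≡ (1560090, -15) mod (ℚ^×)²; places V = {2, 3, 5, 7, 11, 13, 17, 19, 23, 29, 41, ∞}.
(a,b)_7: α=3, u≡1; β=2, v≡5 (mod 7); (1|7)=+1, (5|7)=-1; sign (−1)^0·+1^2·-1^3 = -1.
(a,b)_23: α=7, u≡1; β=4, v≡8 (mod 23); (1|23)=+1, (8|23)=+1; sign (−1)^0·+1^4·+1^7 = +1.
(a,b)_41: α=-2, u≡32; β=-2, v≡15 (mod 41); (32|41)=+1, (15|41)=-1; sign (−1)^0·+1^-2·-1^-2 = +1.
(a,b)_3: α=-1, u≡1; β=1, v≡1 (mod 3); (1|3)=+1, (1|3)=+1; sign (−1)^1·+1^1·+1^-1 = -1.
(a,b)_19: α=-3, u≡6; β=-2, v≡17 (mod 19); (6|19)=+1, (17|19)=+1; sign (−1)^0·+1^-2·+1^-3 = +1.
(a,b)_∞: sgn(1560090)=+, sgn(-15)=−, so +1.
(a,b)_17: α=-5, u≡13; β=-2, v≡4 (mod 17); (13|17)=+1, (4|17)=+1; sign (−1)^0·+1^-2·+1^-5 = +1.
(a,b)_29: α=2, u≡13; β=2, v≡18 (mod 29); (13|29)=+1, (18|29)=-1; sign (−1)^0·+1^2·-1^2 = +1.
(a,b)_13: α=2, u≡4; β=2, v≡8 (mod 13); (4|13)=+1, (8|13)=-1; sign (−1)^0·+1^2·-1^2 = +1.
(a,b)_11: α=4, u≡3; β=2, v≡2 (mod 11); (3|11)=+1, (2|11)=-1; sign (−1)^0·+1^2·-1^4 = +1.
(a,b)_2: α=11, β=6; u≡5, v≡1 (mod 8); ε(u)ε(v)=0·0, αω(v)=11·0, βω(u)=6·1; sum ≡ 0  ⇒  +1.
(a,b)_5: α=7, u≡3; β=3, v≡2 (mod 5); (3|5)=-1, (2|5)=-1; sign (−1)^0·-1^3·-1^7 = +1.
(1560090, -15 / ℚ) ramifies at {3, 7}: a division algebra.

[3, 7]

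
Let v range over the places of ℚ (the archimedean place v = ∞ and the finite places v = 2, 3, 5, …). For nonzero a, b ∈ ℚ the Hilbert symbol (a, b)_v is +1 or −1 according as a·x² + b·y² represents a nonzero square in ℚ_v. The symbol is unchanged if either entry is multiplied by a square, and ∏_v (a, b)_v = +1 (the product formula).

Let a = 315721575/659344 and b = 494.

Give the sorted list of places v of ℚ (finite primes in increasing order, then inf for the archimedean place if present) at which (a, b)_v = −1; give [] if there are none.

Mod squares: a ≡ 23, b ≡ 494. Check v ∈ {∞, 2, 3, 5, 7, 13, 19, 23, 29}.
v=2: v_2(a)=-4, v_2(b)=1; units ≡ 7, 7 (mod 8); ε·ε+αω+βω = 1·1+-4·0+1·0 ≡ 1  ⇒  (a,b)_2 = -1.
v=23: a=23^1·(≡9), b=23^0·(≡11) mod 23; (9|23)=+1, (11|23)=-1; (−1)^{1·0·11}·(+1)^0·(-1)^1 = -1.
v=∞: 23 > 0 and 494 > 0  ⇒  (a,b)_∞ = +1.
v=5: a=5^2·(≡2), b=5^0·(≡4) mod 5; (2|5)=-1, (4|5)=+1; (−1)^{2·0·2}·(-1)^0·(+1)^2 = +1.
v=19: a=19^2·(≡4), b=19^1·(≡7) mod 19; (4|19)=+1, (7|19)=+1; (−1)^{2·1·9}·(+1)^1·(+1)^2 = +1.
v=7: a=7^-2·(≡4), b=7^0·(≡4) mod 7; (4|7)=+1, (4|7)=+1; (−1)^{-2·0·3}·(+1)^0·(+1)^-2 = +1.
v=29: a=29^-2·(≡25), b=29^0·(≡1) mod 29; (25|29)=+1, (1|29)=+1; (−1)^{-2·0·14}·(+1)^0·(+1)^-2 = +1.
v=3: a=3^2·(≡2), b=3^0·(≡2) mod 3; (2|3)=-1, (2|3)=-1; (−1)^{2·0·1}·(-1)^0·(-1)^2 = +1.
v=13: a=13^2·(≡1), b=13^1·(≡12) mod 13; (1|13)=+1, (12|13)=+1; (−1)^{2·1·6}·(+1)^1·(+1)^2 = +1.
(23, 494 / ℚ) ramifies at {2, 23}: a division algebra.

[2, 23]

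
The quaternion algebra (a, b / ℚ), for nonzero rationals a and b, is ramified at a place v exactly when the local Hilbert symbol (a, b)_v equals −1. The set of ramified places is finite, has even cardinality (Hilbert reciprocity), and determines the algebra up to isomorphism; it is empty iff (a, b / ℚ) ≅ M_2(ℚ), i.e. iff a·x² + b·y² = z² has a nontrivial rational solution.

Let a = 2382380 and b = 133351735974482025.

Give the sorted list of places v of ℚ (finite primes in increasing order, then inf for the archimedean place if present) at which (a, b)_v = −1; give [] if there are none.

[3, 7, 11, 13]

Mod squares: a ≡ 12155, b ≡ 4641. Check v ∈ {∞, 2, 3, 5, 7, 11, 13, 17}.
v=2: v_2(a)=2, v_2(b)=0; units ≡ 3, 1 (mod 8); ε·ε+αω+βω = 1·0+2·0+0·1 ≡ 0  ⇒  (a,b)_2 = +1.
v=17: a=17^1·(≡9), b=17^3·(≡1) mod 17; (9|17)=+1, (1|17)=+1; (−1)^{1·3·8}·(+1)^3·(+1)^1 = +1.
v=3: a=3^0·(≡2), b=3^5·(≡2) mod 3; (2|3)=-1, (2|3)=-1; (−1)^{0·5·1}·(-1)^5·(-1)^0 = -1.
v=11: a=11^1·(≡1), b=11^2·(≡8) mod 11; (1|11)=+1, (8|11)=-1; (−1)^{1·2·5}·(+1)^2·(-1)^1 = -1.
v=∞: 12155 > 0 and 4641 > 0  ⇒  (a,b)_∞ = +1.
v=13: a=13^1·(≡12), b=13^3·(≡6) mod 13; (12|13)=+1, (6|13)=-1; (−1)^{1·3·6}·(+1)^3·(-1)^1 = -1.
v=5: a=5^1·(≡1), b=5^2·(≡1) mod 5; (1|5)=+1, (1|5)=+1; (−1)^{1·2·2}·(+1)^2·(+1)^1 = +1.
v=7: a=7^2·(≡5), b=7^5·(≡5) mod 7; (5|7)=-1, (5|7)=-1; (−1)^{2·5·3}·(-1)^5·(-1)^2 = -1.
|Ram(12155, 4641)| = 4, even; anisotropic at {3, 7, 11, 13}.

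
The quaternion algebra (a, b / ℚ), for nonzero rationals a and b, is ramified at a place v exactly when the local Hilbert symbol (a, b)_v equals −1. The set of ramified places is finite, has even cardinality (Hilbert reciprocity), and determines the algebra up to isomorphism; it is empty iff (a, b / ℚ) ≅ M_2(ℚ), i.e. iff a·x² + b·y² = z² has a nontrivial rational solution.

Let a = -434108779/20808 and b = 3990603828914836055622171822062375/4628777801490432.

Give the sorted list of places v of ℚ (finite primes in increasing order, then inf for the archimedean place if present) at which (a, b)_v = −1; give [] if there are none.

[2, 5, 31, 41, 43, 47]

Mod squares: a ≡ -5137382, b ≡ 12570190. Check v ∈ {∞, 2, 3, 5, 13, 17, 19, 23, 31, 41, 43, 47}.
v=17: a=17^-2·(≡2), b=17^-8·(≡8) mod 17; (2|17)=+1, (8|17)=+1; (−1)^{-2·-8·8}·(+1)^-8·(+1)^-2 = +1.
v=5: a=5^0·(≡2), b=5^3·(≡2) mod 5; (2|5)=-1, (2|5)=-1; (−1)^{0·3·2}·(-1)^3·(-1)^0 = -1.
v=13: a=13^2·(≡12), b=13^6·(≡4) mod 13; (12|13)=+1, (4|13)=+1; (−1)^{2·6·6}·(+1)^6·(+1)^2 = +1.
v=41: a=41^1·(≡11), b=41^3·(≡32) mod 41; (11|41)=-1, (32|41)=+1; (−1)^{1·3·20}·(-1)^3·(+1)^1 = -1.
v=47: a=47^1·(≡37), b=47^4·(≡19) mod 47; (37|47)=+1, (19|47)=-1; (−1)^{1·4·23}·(+1)^4·(-1)^1 = -1.
v=31: a=31^1·(≡4), b=31^3·(≡9) mod 31; (4|31)=+1, (9|31)=+1; (−1)^{1·3·15}·(+1)^3·(+1)^1 = -1.
v=2: v_2(a)=-3, v_2(b)=-13; units ≡ 5, 7 (mod 8); ε·ε+αω+βω = 0·1+-3·0+-13·1 ≡ 1  ⇒  (a,b)_2 = -1.
v=19: a=19^0·(≡16), b=19^2·(≡18) mod 19; (16|19)=+1, (18|19)=-1; (−1)^{0·2·9}·(+1)^2·(-1)^0 = +1.
v=43: a=43^1·(≡14), b=43^3·(≡24) mod 43; (14|43)=+1, (24|43)=+1; (−1)^{1·3·21}·(+1)^3·(+1)^1 = -1.
v=23: a=23^0·(≡9), b=23^1·(≡6) mod 23; (9|23)=+1, (6|23)=+1; (−1)^{0·1·11}·(+1)^1·(+1)^0 = +1.
v=∞: -5137382 < 0 and 12570190 > 0  ⇒  (a,b)_∞ = +1.
v=3: a=3^-2·(≡1), b=3^-4·(≡1) mod 3; (1|3)=+1, (1|3)=+1; (−1)^{-2·-4·1}·(+1)^-4·(+1)^-2 = +1.
(-5137382, 12570190 / ℚ) ramifies at {2, 5, 31, 41, 43, 47}: a division algebra.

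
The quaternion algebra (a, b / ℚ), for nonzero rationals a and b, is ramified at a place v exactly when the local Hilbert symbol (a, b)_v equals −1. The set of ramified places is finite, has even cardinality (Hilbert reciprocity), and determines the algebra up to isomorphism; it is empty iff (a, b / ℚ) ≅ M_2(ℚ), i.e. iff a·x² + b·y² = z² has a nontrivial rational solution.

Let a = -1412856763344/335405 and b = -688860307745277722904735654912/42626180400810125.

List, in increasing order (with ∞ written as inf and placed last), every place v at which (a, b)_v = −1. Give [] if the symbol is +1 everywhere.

[2, 3, 5, 29, 31, inf]

Mod squares: a ≡ -175305, b ≡ -3565. Check v ∈ {∞, 2, 3, 5, 7, 11, 13, 23, 29, 31, 37, 41, 47}.
v=∞: -175305 < 0 and -3565 < 0  ⇒  (a,b)_∞ = -1.
v=41: a=41^0·(≡3), b=41^-2·(≡2) mod 41; (3|41)=-1, (2|41)=+1; (−1)^{0·-2·20}·(-1)^-2·(+1)^0 = +1.
v=7: a=7^-2·(≡5), b=7^-2·(≡3) mod 7; (5|7)=-1, (3|7)=-1; (−1)^{-2·-2·3}·(-1)^-2·(-1)^-2 = +1.
v=5: a=5^-1·(≡1), b=5^-3·(≡3) mod 5; (1|5)=+1, (3|5)=-1; (−1)^{-1·-3·2}·(+1)^-3·(-1)^-1 = -1.
v=13: a=13^1·(≡12), b=13^2·(≡10) mod 13; (12|13)=+1, (10|13)=+1; (−1)^{1·2·6}·(+1)^2·(+1)^1 = +1.
v=37: a=37^-2·(≡27), b=37^-4·(≡14) mod 37; (27|37)=+1, (14|37)=-1; (−1)^{-2·-4·18}·(+1)^-4·(-1)^-2 = +1.
v=31: a=31^1·(≡18), b=31^3·(≡19) mod 31; (18|31)=+1, (19|31)=+1; (−1)^{1·3·15}·(+1)^3·(+1)^1 = -1.
v=2: v_2(a)=4, v_2(b)=10; units ≡ 7, 3 (mod 8); ε·ε+αω+βω = 1·1+4·1+10·0 ≡ 1  ⇒  (a,b)_2 = -1.
v=3: a=3^3·(≡2), b=3^6·(≡2) mod 3; (2|3)=-1, (2|3)=-1; (−1)^{3·6·1}·(-1)^6·(-1)^3 = -1.
v=23: a=23^4·(≡2), b=23^9·(≡18) mod 23; (2|23)=+1, (18|23)=+1; (−1)^{4·9·11}·(+1)^9·(+1)^4 = +1.
v=29: a=29^1·(≡20), b=29^2·(≡21) mod 29; (20|29)=+1, (21|29)=-1; (−1)^{1·2·14}·(+1)^2·(-1)^1 = -1.
v=47: a=47^0·(≡26), b=47^-2·(≡34) mod 47; (26|47)=-1, (34|47)=+1; (−1)^{0·-2·23}·(-1)^-2·(+1)^0 = +1.
v=11: a=11^0·(≡10), b=11^2·(≡2) mod 11; (10|11)=-1, (2|11)=-1; (−1)^{0·2·5}·(-1)^2·(-1)^0 = +1.
|Ram(-175305, -3565)| = 6, even; anisotropic at {2, 3, 5, 29, 31, ∞}.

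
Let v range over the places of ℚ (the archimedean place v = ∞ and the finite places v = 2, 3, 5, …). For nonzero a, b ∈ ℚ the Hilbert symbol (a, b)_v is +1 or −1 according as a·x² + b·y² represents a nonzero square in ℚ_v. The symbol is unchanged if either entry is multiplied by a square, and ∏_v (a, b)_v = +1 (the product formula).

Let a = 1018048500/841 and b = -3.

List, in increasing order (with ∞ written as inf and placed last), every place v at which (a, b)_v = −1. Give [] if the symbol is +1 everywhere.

Mod squares: a ≡ 285, b ≡ -3. Check v ∈ {∞, 2, 3, 5, 7, 19, 29}.
v=3: a=3^7·(≡2), b=3^1·(≡2) mod 3; (2|3)=-1, (2|3)=-1; (−1)^{7·1·1}·(-1)^1·(-1)^7 = -1.
v=29: a=29^-2·(≡20), b=29^0·(≡26) mod 29; (20|29)=+1, (26|29)=-1; (−1)^{-2·0·14}·(+1)^0·(-1)^-2 = +1.
v=∞: 285 > 0 and -3 < 0  ⇒  (a,b)_∞ = +1.
v=7: a=7^2·(≡3), b=7^0·(≡4) mod 7; (3|7)=-1, (4|7)=+1; (−1)^{2·0·3}·(-1)^0·(+1)^2 = +1.
v=19: a=19^1·(≡15), b=19^0·(≡16) mod 19; (15|19)=-1, (16|19)=+1; (−1)^{1·0·9}·(-1)^0·(+1)^1 = +1.
v=2: v_2(a)=2, v_2(b)=0; units ≡ 5, 5 (mod 8); ε·ε+αω+βω = 0·0+2·1+0·1 ≡ 0  ⇒  (a,b)_2 = +1.
v=5: a=5^3·(≡3), b=5^0·(≡2) mod 5; (3|5)=-1, (2|5)=-1; (−1)^{3·0·2}·(-1)^0·(-1)^3 = -1.
|Ram(285, -3)| = 2, even; anisotropic at {3, 5}.

[3, 5]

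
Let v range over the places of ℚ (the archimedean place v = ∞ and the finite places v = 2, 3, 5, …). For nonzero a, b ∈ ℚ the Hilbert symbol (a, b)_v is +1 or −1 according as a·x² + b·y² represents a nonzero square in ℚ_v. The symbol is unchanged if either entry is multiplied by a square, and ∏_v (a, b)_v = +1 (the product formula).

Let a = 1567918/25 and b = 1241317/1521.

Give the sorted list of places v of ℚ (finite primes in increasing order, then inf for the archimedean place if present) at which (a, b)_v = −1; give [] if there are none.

[2, 11, 31, 47]

(a, b) ≡ (12958, 517) mod (ℚ^×)²; places V = {2, 3, 5, 7, 11, 13, 19, 31, 47, ∞}.
(a,b)_11: α=3, u≡4; β=1, v≡3 (mod 11); (4|11)=+1, (3|11)=+1; sign (−1)^1·+1^1·+1^3 = -1.
(a,b)_13: α=0, u≡12; β=-2, v≡10 (mod 13); (12|13)=+1, (10|13)=+1; sign (−1)^0·+1^-2·+1^0 = +1.
(a,b)_31: α=1, u≡23; β=0, v≡23 (mod 31); (23|31)=-1, (23|31)=-1; sign (−1)^0·-1^0·-1^1 = -1.
(a,b)_3: α=0, u≡1; β=-2, v≡1 (mod 3); (1|3)=+1, (1|3)=+1; sign (−1)^0·+1^-2·+1^0 = +1.
(a,b)_5: α=-2, u≡3; β=0, v≡2 (mod 5); (3|5)=-1, (2|5)=-1; sign (−1)^0·-1^0·-1^-2 = +1.
(a,b)_7: α=0, u≡4; β=4, v≡3 (mod 7); (4|7)=+1, (3|7)=-1; sign (−1)^0·+1^4·-1^0 = +1.
(a,b)_2: α=1, β=0; u≡7, v≡5 (mod 8); ε(u)ε(v)=1·0, αω(v)=1·1, βω(u)=0·0; sum ≡ 1  ⇒  -1.
(a,b)_47: α=0, u≡30; β=1, v≡33 (mod 47); (30|47)=-1, (33|47)=-1; sign (−1)^0·-1^1·-1^0 = -1.
(a,b)_19: α=1, u≡4; β=0, v≡9 (mod 19); (4|19)=+1, (9|19)=+1; sign (−1)^0·+1^0·+1^1 = +1.
(a,b)_∞: sgn(12958)=+, sgn(517)=+, so +1.
|Ram(12958, 517)| = 4, even; anisotropic at {2, 11, 31, 47}.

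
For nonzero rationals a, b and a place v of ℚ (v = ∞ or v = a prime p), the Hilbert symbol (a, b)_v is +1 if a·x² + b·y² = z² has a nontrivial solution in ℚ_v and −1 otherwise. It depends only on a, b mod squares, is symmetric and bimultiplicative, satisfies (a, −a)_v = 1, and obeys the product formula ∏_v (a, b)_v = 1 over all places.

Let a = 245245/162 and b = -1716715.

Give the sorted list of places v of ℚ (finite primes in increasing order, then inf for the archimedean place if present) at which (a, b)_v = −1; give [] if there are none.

Mod squares: a ≡ 10010, b ≡ -715. Check v ∈ {∞, 2, 3, 5, 7, 11, 13}.
v=13: a=13^1·(≡9), b=13^1·(≡12) mod 13; (9|13)=+1, (12|13)=+1; (−1)^{1·1·6}·(+1)^1·(+1)^1 = +1.
v=3: a=3^-4·(≡2), b=3^0·(≡2) mod 3; (2|3)=-1, (2|3)=-1; (−1)^{-4·0·1}·(-1)^0·(-1)^-4 = +1.
v=11: a=11^1·(≡8), b=11^1·(≡3) mod 11; (8|11)=-1, (3|11)=+1; (−1)^{1·1·5}·(-1)^1·(+1)^1 = +1.
v=5: a=5^1·(≡2), b=5^1·(≡2) mod 5; (2|5)=-1, (2|5)=-1; (−1)^{1·1·2}·(-1)^1·(-1)^1 = +1.
v=2: v_2(a)=-1, v_2(b)=0; units ≡ 5, 5 (mod 8); ε·ε+αω+βω = 0·0+-1·1+0·1 ≡ 1  ⇒  (a,b)_2 = -1.
v=7: a=7^3·(≡1), b=7^4·(≡6) mod 7; (1|7)=+1, (6|7)=-1; (−1)^{3·4·3}·(+1)^4·(-1)^3 = -1.
v=∞: 10010 > 0 and -715 < 0  ⇒  (a,b)_∞ = +1.
Ram(10010, -715) = {2, 7}; no ℚ_2-point on the conic.

[2, 7]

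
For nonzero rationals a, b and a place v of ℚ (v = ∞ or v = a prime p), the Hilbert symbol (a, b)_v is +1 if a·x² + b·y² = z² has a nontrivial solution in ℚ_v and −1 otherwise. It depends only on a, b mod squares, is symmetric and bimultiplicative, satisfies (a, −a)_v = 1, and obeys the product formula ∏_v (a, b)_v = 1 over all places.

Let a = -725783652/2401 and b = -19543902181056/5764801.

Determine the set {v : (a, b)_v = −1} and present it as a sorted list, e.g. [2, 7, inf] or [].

Mod squares: a ≡ -17, b ≡ -11. Check v ∈ {∞, 2, 3, 7, 11, 17}.
v=3: a=3^6·(≡1), b=3^8·(≡1) mod 3; (1|3)=+1, (1|3)=+1; (−1)^{6·8·1}·(+1)^8·(+1)^6 = +1.
v=7: a=7^-4·(≡1), b=7^-8·(≡6) mod 7; (1|7)=+1, (6|7)=-1; (−1)^{-4·-8·3}·(+1)^-8·(-1)^-4 = +1.
v=17: a=17^1·(≡8), b=17^2·(≡6) mod 17; (8|17)=+1, (6|17)=-1; (−1)^{1·2·8}·(+1)^2·(-1)^1 = -1.
v=2: v_2(a)=2, v_2(b)=6; units ≡ 7, 5 (mod 8); ε·ε+αω+βω = 1·0+2·1+6·0 ≡ 0  ⇒  (a,b)_2 = +1.
v=∞: -17 < 0 and -11 < 0  ⇒  (a,b)_∞ = -1.
v=11: a=11^4·(≡9), b=11^5·(≡7) mod 11; (9|11)=+1, (7|11)=-1; (−1)^{4·5·5}·(+1)^5·(-1)^4 = +1.
(-17, -11 / ℚ) ramifies at {17, ∞}: a division algebra.

[17, inf]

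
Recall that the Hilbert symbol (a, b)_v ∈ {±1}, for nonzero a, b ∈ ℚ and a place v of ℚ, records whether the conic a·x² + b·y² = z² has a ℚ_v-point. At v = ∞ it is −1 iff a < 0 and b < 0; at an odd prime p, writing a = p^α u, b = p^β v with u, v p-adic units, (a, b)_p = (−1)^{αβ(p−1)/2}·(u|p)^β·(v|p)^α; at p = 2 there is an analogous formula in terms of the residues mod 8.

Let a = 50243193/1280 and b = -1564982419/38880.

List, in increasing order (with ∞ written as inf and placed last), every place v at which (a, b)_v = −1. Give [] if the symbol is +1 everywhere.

[2, 3, 5, 13]

Mod squares: a ≡ 1365, b ≡ -2730. Check v ∈ {∞, 2, 3, 5, 7, 11, 13, 29}.
v=3: a=3^3·(≡2), b=3^-5·(≡2) mod 3; (2|3)=-1, (2|3)=-1; (−1)^{3·-5·1}·(-1)^-5·(-1)^3 = -1.
v=11: a=11^2·(≡4), b=11^2·(≡1) mod 11; (4|11)=+1, (1|11)=+1; (−1)^{2·2·5}·(+1)^2·(+1)^2 = +1.
v=13: a=13^3·(≡9), b=13^3·(≡6) mod 13; (9|13)=+1, (6|13)=-1; (−1)^{3·3·6}·(+1)^3·(-1)^3 = -1.
v=∞: 1365 > 0 and -2730 < 0  ⇒  (a,b)_∞ = +1.
v=29: a=29^0·(≡21), b=29^2·(≡5) mod 29; (21|29)=-1, (5|29)=+1; (−1)^{0·2·14}·(-1)^2·(+1)^0 = +1.
v=7: a=7^1·(≡5), b=7^1·(≡1) mod 7; (5|7)=-1, (1|7)=+1; (−1)^{1·1·3}·(-1)^1·(+1)^1 = +1.
v=5: a=5^-1·(≡3), b=5^-1·(≡1) mod 5; (3|5)=-1, (1|5)=+1; (−1)^{-1·-1·2}·(-1)^-1·(+1)^-1 = -1.
v=2: v_2(a)=-8, v_2(b)=-5; units ≡ 5, 3 (mod 8); ε·ε+αω+βω = 0·1+-8·1+-5·1 ≡ 1  ⇒  (a,b)_2 = -1.
(1365, -2730 / ℚ) ramifies at {2, 3, 5, 13}: a division algebra.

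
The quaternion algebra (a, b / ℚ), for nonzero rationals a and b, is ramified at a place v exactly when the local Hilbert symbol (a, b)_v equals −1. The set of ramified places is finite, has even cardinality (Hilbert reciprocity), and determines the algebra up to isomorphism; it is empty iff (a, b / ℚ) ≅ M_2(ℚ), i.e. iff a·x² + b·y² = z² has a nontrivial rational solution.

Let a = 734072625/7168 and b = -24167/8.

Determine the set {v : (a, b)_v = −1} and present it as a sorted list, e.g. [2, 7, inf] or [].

(a, b) ≡ (15015, -286) mod (ℚ^×)²; places V = {2, 3, 5, 7, 11, 13, ∞}.
(a,b)_13: α=3, u≡5; β=3, v≡10 (mod 13); (5|13)=-1, (10|13)=+1; sign (−1)^0·-1^3·+1^3 = -1.
(a,b)_11: α=1, u≡3; β=1, v≡10 (mod 11); (3|11)=+1, (10|11)=-1; sign (−1)^1·+1^1·-1^1 = +1.
(a,b)_2: α=-10, β=-3; u≡7, v≡1 (mod 8); ε(u)ε(v)=1·0, αω(v)=-10·0, βω(u)=-3·0; sum ≡ 0  ⇒  +1.
(a,b)_7: α=-1, u≡3; β=0, v≡4 (mod 7); (3|7)=-1, (4|7)=+1; sign (−1)^0·-1^0·+1^-1 = +1.
(a,b)_3: α=5, u≡1; β=0, v≡2 (mod 3); (1|3)=+1, (2|3)=-1; sign (−1)^0·+1^0·-1^5 = -1.
(a,b)_∞: sgn(15015)=+, sgn(-286)=−, so +1.
(a,b)_5: α=3, u≡2; β=0, v≡1 (mod 5); (2|5)=-1, (1|5)=+1; sign (−1)^0·-1^0·+1^3 = +1.
Ram(15015, -286) = {3, 13}; no ℚ_3-point on the conic.

[3, 13]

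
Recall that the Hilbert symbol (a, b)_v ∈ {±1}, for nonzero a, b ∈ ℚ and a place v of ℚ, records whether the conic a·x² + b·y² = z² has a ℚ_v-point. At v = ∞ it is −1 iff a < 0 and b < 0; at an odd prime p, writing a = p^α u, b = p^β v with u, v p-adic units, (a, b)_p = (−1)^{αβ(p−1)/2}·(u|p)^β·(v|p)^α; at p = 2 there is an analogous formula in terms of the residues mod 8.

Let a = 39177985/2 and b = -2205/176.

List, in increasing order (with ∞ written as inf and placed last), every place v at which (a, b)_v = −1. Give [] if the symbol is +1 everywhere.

(a, b) ≡ (770, -55) mod (ℚ^×)²; places V = {2, 3, 5, 7, 11, 29, ∞}.
(a,b)_29: α=2, u≡20; β=0, v≡14 (mod 29); (20|29)=+1, (14|29)=-1; sign (−1)^0·+1^0·-1^2 = +1.
(a,b)_5: α=1, u≡1; β=1, v≡4 (mod 5); (1|5)=+1, (4|5)=+1; sign (−1)^0·+1^1·+1^1 = +1.
(a,b)_2: α=-1, β=-4; u≡1, v≡1 (mod 8); ε(u)ε(v)=0·0, αω(v)=-1·0, βω(u)=-4·0; sum ≡ 0  ⇒  +1.
(a,b)_3: α=0, u≡2; β=2, v≡2 (mod 3); (2|3)=-1, (2|3)=-1; sign (−1)^0·-1^2·-1^0 = +1.
(a,b)_∞: sgn(770)=+, sgn(-55)=−, so +1.
(a,b)_11: α=3, u≡5; β=-1, v≡10 (mod 11); (5|11)=+1, (10|11)=-1; sign (−1)^1·+1^-1·-1^3 = +1.
(a,b)_7: α=1, u≡6; β=2, v≡4 (mod 7); (6|7)=-1, (4|7)=+1; sign (−1)^0·-1^2·+1^1 = +1.
Every local symbol is +1, so the conic 770·x² + -55·y² = z² has ℚ_v-points for all v and hence a ℚ-point; (a, b / ℚ) ≅ M_2(ℚ).

[]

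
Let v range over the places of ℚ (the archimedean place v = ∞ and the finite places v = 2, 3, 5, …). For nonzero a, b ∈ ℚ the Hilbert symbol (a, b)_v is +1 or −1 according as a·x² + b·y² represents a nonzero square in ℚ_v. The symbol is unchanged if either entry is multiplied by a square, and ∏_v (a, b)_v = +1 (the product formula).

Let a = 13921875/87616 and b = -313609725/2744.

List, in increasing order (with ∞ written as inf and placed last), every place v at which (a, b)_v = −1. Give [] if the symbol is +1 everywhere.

[2, 3, 11, 13]

(a, b) ≡ (11, -6006) mod (ℚ^×)²; places V = {2, 3, 5, 7, 11, 13, 19, 37, ∞}.
(a,b)_∞: sgn(11)=+, sgn(-6006)=−, so +1.
(a,b)_7: α=0, u≡4; β=-3, v≡5 (mod 7); (4|7)=+1, (5|7)=-1; sign (−1)^0·+1^-3·-1^0 = +1.
(a,b)_11: α=1, u≡9; β=1, v≡9 (mod 11); (9|11)=+1, (9|11)=+1; sign (−1)^1·+1^1·+1^1 = -1.
(a,b)_2: α=-6, β=-3; u≡3, v≡5 (mod 8); ε(u)ε(v)=1·0, αω(v)=-6·1, βω(u)=-3·1; sum ≡ 1  ⇒  -1.
(a,b)_19: α=0, u≡17; β=2, v≡11 (mod 19); (17|19)=+1, (11|19)=+1; sign (−1)^0·+1^2·+1^0 = +1.
(a,b)_3: α=4, u≡2; β=5, v≡2 (mod 3); (2|3)=-1, (2|3)=-1; sign (−1)^0·-1^5·-1^4 = -1.
(a,b)_13: α=0, u≡5; β=1, v≡2 (mod 13); (5|13)=-1, (2|13)=-1; sign (−1)^0·-1^1·-1^0 = -1.
(a,b)_5: α=6, u≡1; β=2, v≡4 (mod 5); (1|5)=+1, (4|5)=+1; sign (−1)^0·+1^2·+1^6 = +1.
(a,b)_37: α=-2, u≡30; β=0, v≡3 (mod 37); (30|37)=+1, (3|37)=+1; sign (−1)^0·+1^0·+1^-2 = +1.
|Ram(11, -6006)| = 4, even; anisotropic at {2, 3, 11, 13}.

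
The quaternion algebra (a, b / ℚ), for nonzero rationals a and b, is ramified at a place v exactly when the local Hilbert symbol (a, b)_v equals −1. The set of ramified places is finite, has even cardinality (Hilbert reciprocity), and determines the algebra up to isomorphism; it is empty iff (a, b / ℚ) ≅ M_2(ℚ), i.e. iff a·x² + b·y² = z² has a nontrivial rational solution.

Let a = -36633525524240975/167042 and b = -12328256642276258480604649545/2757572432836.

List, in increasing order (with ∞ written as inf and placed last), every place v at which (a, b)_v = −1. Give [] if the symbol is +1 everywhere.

(a, b) ≡ (-12958, -30305) mod (ℚ^×)²; places V = {2, 3, 5, 11, 13, 17, 19, 23, 29, 31, ∞}.
(a,b)_29: α=2, u≡6; β=3, v≡22 (mod 29); (6|29)=+1, (22|29)=+1; sign (−1)^0·+1^3·+1^2 = +1.
(a,b)_17: α=-4, u≡8; β=-6, v≡14 (mod 17); (8|17)=+1, (14|17)=-1; sign (−1)^0·+1^-6·-1^-4 = +1.
(a,b)_19: α=1, u≡18; β=3, v≡17 (mod 19); (18|19)=-1, (17|19)=+1; sign (−1)^1·-1^3·+1^1 = +1.
(a,b)_13: α=0, u≡12; β=-4, v≡6 (mod 13); (12|13)=+1, (6|13)=-1; sign (−1)^0·+1^-4·-1^0 = +1.
(a,b)_2: α=-1, β=-2; u≡1, v≡7 (mod 8); ε(u)ε(v)=0·1, αω(v)=-1·0, βω(u)=-2·0; sum ≡ 0  ⇒  +1.
(a,b)_11: α=1, u≡2; β=3, v≡10 (mod 11); (2|11)=-1, (10|11)=-1; sign (−1)^1·-1^3·-1^1 = -1.
(a,b)_∞: sgn(-12958)=−, sgn(-30305)=−, so -1.
(a,b)_3: α=0, u≡2; β=4, v≡1 (mod 3); (2|3)=-1, (1|3)=+1; sign (−1)^0·-1^4·+1^0 = +1.
(a,b)_31: α=3, u≡16; β=4, v≡6 (mod 31); (16|31)=+1, (6|31)=-1; sign (−1)^0·+1^4·-1^3 = -1.
(a,b)_23: α=4, u≡15; β=6, v≡13 (mod 23); (15|23)=-1, (13|23)=+1; sign (−1)^0·-1^6·+1^4 = +1.
(a,b)_5: α=2, u≡3; β=1, v≡1 (mod 5); (3|5)=-1, (1|5)=+1; sign (−1)^0·-1^1·+1^2 = -1.
Ram(-12958, -30305) = {5, 11, 31, ∞}; no ℚ_5-point on the conic.

[5, 11, 31, inf]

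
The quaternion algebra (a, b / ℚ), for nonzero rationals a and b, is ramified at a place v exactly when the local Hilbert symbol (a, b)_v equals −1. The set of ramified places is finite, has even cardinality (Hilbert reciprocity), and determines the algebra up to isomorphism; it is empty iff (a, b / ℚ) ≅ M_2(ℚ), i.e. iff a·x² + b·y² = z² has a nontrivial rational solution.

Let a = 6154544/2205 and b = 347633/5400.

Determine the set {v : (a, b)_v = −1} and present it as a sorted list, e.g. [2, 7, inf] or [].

(a, b) ≡ (55, 102) mod (ℚ^×)²; places V = {2, 3, 5, 7, 11, 13, 17, ∞}.
(a,b)_3: α=-2, u≡1; β=-3, v≡1 (mod 3); (1|3)=+1, (1|3)=+1; sign (−1)^0·+1^-3·+1^-2 = +1.
(a,b)_11: α=3, u≡3; β=2, v≡9 (mod 11); (3|11)=+1, (9|11)=+1; sign (−1)^0·+1^2·+1^3 = +1.
(a,b)_7: α=-2, u≡6; β=0, v≡2 (mod 7); (6|7)=-1, (2|7)=+1; sign (−1)^0·-1^0·+1^-2 = +1.
(a,b)_2: α=4, β=-3; u≡7, v≡3 (mod 8); ε(u)ε(v)=1·1, αω(v)=4·1, βω(u)=-3·0; sum ≡ 1  ⇒  -1.
(a,b)_17: α=2, u≡1; β=1, v≡6 (mod 17); (1|17)=+1, (6|17)=-1; sign (−1)^0·+1^1·-1^2 = +1.
(a,b)_13: α=0, u≡4; β=2, v≡11 (mod 13); (4|13)=+1, (11|13)=-1; sign (−1)^0·+1^2·-1^0 = +1.
(a,b)_5: α=-1, u≡4; β=-2, v≡3 (mod 5); (4|5)=+1, (3|5)=-1; sign (−1)^0·+1^-2·-1^-1 = -1.
(a,b)_∞: sgn(55)=+, sgn(102)=+, so +1.
Ram(55, 102) = {2, 5}; no ℚ_2-point on the conic.

[2, 5]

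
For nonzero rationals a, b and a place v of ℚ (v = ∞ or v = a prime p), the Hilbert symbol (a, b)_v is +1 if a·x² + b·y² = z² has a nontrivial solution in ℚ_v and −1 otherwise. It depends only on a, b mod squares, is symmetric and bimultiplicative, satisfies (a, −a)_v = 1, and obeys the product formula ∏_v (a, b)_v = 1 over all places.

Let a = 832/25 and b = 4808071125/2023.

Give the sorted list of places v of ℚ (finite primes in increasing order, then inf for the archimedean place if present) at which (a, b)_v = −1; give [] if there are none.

[5, 7, 11, 19]

(a, b) ≡ (13, 7315) mod (ℚ^×)²; places V = {2, 3, 5, 7, 11, 13, 17, 19, ∞}.
(a,b)_∞: sgn(13)=+, sgn(7315)=+, so +1.
(a,b)_11: α=0, u≡6; β=3, v≡3 (mod 11); (6|11)=-1, (3|11)=+1; sign (−1)^0·-1^3·+1^0 = -1.
(a,b)_13: α=1, u≡1; β=2, v≡10 (mod 13); (1|13)=+1, (10|13)=+1; sign (−1)^0·+1^2·+1^1 = +1.
(a,b)_2: α=6, β=0; u≡5, v≡3 (mod 8); ε(u)ε(v)=0·1, αω(v)=6·1, βω(u)=0·1; sum ≡ 0  ⇒  +1.
(a,b)_7: α=0, u≡5; β=-1, v≡2 (mod 7); (5|7)=-1, (2|7)=+1; sign (−1)^0·-1^-1·+1^0 = -1.
(a,b)_17: α=0, u≡2; β=-2, v≡3 (mod 17); (2|17)=+1, (3|17)=-1; sign (−1)^0·+1^-2·-1^0 = +1.
(a,b)_5: α=-2, u≡2; β=3, v≡3 (mod 5); (2|5)=-1, (3|5)=-1; sign (−1)^0·-1^3·-1^-2 = -1.
(a,b)_3: α=0, u≡1; β=2, v≡1 (mod 3); (1|3)=+1, (1|3)=+1; sign (−1)^0·+1^2·+1^0 = +1.
(a,b)_19: α=0, u≡12; β=1, v≡16 (mod 19); (12|19)=-1, (16|19)=+1; sign (−1)^0·-1^1·+1^0 = -1.
(13, 7315 / ℚ) ramifies at {5, 7, 11, 19}: a division algebra.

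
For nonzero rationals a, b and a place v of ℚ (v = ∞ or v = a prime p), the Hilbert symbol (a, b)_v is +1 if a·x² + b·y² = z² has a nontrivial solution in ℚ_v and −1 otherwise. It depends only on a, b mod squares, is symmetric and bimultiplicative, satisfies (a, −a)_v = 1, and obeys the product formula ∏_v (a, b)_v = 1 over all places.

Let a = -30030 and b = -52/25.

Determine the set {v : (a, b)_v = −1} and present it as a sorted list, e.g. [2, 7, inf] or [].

Mod squares: a ≡ -30030, b ≡ -13. Check v ∈ {∞, 2, 3, 5, 7, 11, 13}.
v=11: a=11^1·(≡9), b=11^0·(≡1) mod 11; (9|11)=+1, (1|11)=+1; (−1)^{1·0·5}·(+1)^0·(+1)^1 = +1.
v=3: a=3^1·(≡1), b=3^0·(≡2) mod 3; (1|3)=+1, (2|3)=-1; (−1)^{1·0·1}·(+1)^0·(-1)^1 = -1.
v=13: a=13^1·(≡4), b=13^1·(≡4) mod 13; (4|13)=+1, (4|13)=+1; (−1)^{1·1·6}·(+1)^1·(+1)^1 = +1.
v=∞: -30030 < 0 and -13 < 0  ⇒  (a,b)_∞ = -1.
v=7: a=7^1·(≡1), b=7^0·(≡1) mod 7; (1|7)=+1, (1|7)=+1; (−1)^{1·0·3}·(+1)^0·(+1)^1 = +1.
v=2: v_2(a)=1, v_2(b)=2; units ≡ 1, 3 (mod 8); ε·ε+αω+βω = 0·1+1·1+2·0 ≡ 1  ⇒  (a,b)_2 = -1.
v=5: a=5^1·(≡4), b=5^-2·(≡3) mod 5; (4|5)=+1, (3|5)=-1; (−1)^{1·-2·2}·(+1)^-2·(-1)^1 = -1.
(-30030, -13 / ℚ) ramifies at {2, 3, 5, ∞}: a division algebra.

[2, 3, 5, inf]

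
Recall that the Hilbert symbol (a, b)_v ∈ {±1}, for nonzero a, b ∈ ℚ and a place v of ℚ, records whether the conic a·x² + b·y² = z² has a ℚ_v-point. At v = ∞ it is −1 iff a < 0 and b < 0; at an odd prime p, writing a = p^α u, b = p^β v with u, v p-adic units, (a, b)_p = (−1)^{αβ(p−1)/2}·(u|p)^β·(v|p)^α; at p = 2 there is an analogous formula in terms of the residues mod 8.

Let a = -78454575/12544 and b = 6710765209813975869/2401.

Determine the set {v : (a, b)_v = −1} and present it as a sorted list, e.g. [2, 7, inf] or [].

Mod squares: a ≡ -38743, b ≡ 681421. Check v ∈ {∞, 2, 3, 5, 7, 13, 17, 23, 43, 53}.
v=2: v_2(a)=-8, v_2(b)=0; units ≡ 1, 5 (mod 8); ε·ε+αω+βω = 0·0+-8·1+0·0 ≡ 0  ⇒  (a,b)_2 = +1.
v=13: a=13^0·(≡4), b=13^1·(≡9) mod 13; (4|13)=+1, (9|13)=+1; (−1)^{0·1·6}·(+1)^1·(+1)^0 = +1.
v=23: a=23^0·(≡9), b=23^1·(≡12) mod 23; (9|23)=+1, (12|23)=+1; (−1)^{0·1·11}·(+1)^1·(+1)^0 = +1.
v=3: a=3^4·(≡2), b=3^8·(≡1) mod 3; (2|3)=-1, (1|3)=+1; (−1)^{4·8·1}·(-1)^8·(+1)^4 = +1.
v=17: a=17^1·(≡1), b=17^2·(≡6) mod 17; (1|17)=+1, (6|17)=-1; (−1)^{1·2·8}·(+1)^2·(-1)^1 = -1.
v=43: a=43^1·(≡28), b=43^3·(≡40) mod 43; (28|43)=-1, (40|43)=+1; (−1)^{1·3·21}·(-1)^3·(+1)^1 = +1.
v=7: a=7^-2·(≡1), b=7^-4·(≡6) mod 7; (1|7)=+1, (6|7)=-1; (−1)^{-2·-4·3}·(+1)^-4·(-1)^-2 = +1.
v=5: a=5^2·(≡3), b=5^0·(≡4) mod 5; (3|5)=-1, (4|5)=+1; (−1)^{2·0·2}·(-1)^0·(+1)^2 = +1.
v=∞: -38743 < 0 and 681421 > 0  ⇒  (a,b)_∞ = +1.
v=53: a=53^1·(≡49), b=53^3·(≡48) mod 53; (49|53)=+1, (48|53)=-1; (−1)^{1·3·26}·(+1)^3·(-1)^1 = -1.
Ram(-38743, 681421) = {17, 53}; no ℚ_17-point on the conic.

[17, 53]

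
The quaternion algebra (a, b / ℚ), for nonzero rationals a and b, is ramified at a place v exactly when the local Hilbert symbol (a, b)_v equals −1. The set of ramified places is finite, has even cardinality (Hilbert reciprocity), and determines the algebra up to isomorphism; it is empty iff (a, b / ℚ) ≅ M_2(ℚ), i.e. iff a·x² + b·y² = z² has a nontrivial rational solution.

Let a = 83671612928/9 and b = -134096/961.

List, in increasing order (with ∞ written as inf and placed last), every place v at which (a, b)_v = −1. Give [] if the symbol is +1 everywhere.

Mod squares: a ≡ 1130942, b ≡ -29. Check v ∈ {∞, 2, 3, 17, 29, 31, 37}.
v=17: a=17^3·(≡10), b=17^2·(≡7) mod 17; (10|17)=-1, (7|17)=-1; (−1)^{3·2·8}·(-1)^2·(-1)^3 = -1.
v=37: a=37^1·(≡34), b=37^0·(≡8) mod 37; (34|37)=+1, (8|37)=-1; (−1)^{1·0·18}·(+1)^0·(-1)^1 = -1.
v=3: a=3^-2·(≡2), b=3^0·(≡1) mod 3; (2|3)=-1, (1|3)=+1; (−1)^{-2·0·1}·(-1)^0·(+1)^-2 = +1.
v=2: v_2(a)=9, v_2(b)=4; units ≡ 7, 3 (mod 8); ε·ε+αω+βω = 1·1+9·1+4·0 ≡ 0  ⇒  (a,b)_2 = +1.
v=29: a=29^1·(≡9), b=29^1·(≡4) mod 29; (9|29)=+1, (4|29)=+1; (−1)^{1·1·14}·(+1)^1·(+1)^1 = +1.
v=∞: 1130942 > 0 and -29 < 0  ⇒  (a,b)_∞ = +1.
v=31: a=31^1·(≡21), b=31^-2·(≡10) mod 31; (21|31)=-1, (10|31)=+1; (−1)^{1·-2·15}·(-1)^-2·(+1)^1 = +1.
|Ram(1130942, -29)| = 2, even; anisotropic at {17, 37}.

[17, 37]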